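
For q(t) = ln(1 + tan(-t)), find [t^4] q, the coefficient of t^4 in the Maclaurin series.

-7/12

Compose series: expand the inner function first, then feed it into the outer expansion.
So c_4 = q^(4)(0)/4! = -7/12.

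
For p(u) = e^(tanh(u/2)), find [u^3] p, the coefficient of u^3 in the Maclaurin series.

Plug the Maclaurin series of the inner function into that of the outer and collect terms.
p(0) = 1
p′(0) = 1/2
p′′(0) = 1/4
p′′′(0) = -1/8
So c_3 = p′′′(0)/3! = -1/48.

-1/48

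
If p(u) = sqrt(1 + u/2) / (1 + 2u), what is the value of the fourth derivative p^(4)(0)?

Write out both Maclaurin series and multiply, keeping only the needed powers.
The coefficient of u^4 in the expansion is 28379/2048, so p^(4)(0) = 4! * (28379/2048) = 85137/256.

85137/256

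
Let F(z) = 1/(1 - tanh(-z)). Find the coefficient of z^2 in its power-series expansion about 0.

Let u equal the inner series; expand the outer function in u and truncate.
[z^0] = 1;  [z^1] = -1;  [z^2] = 1.

1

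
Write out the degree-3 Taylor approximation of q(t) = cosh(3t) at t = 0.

9*t^2/2 + 1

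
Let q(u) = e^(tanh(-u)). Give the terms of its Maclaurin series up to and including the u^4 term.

Plug the Maclaurin series of the inner function into that of the outer and collect terms.
q(0) = 1
q′(0) = -1
q′′(0) = 1
q′′′(0) = 1
q^(4)(0) = -7
Dividing each by k! gives the coefficients c_0, ..., c_4.

-7*u^4/24 + u^3/6 + u^2/2 - u + 1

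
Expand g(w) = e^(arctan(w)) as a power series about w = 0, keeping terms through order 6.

Compose series: expand the inner function first, then feed it into the outer expansion.
g(0) = 1
g′(0) = 1
g′′(0) = 1
g′′′(0) = -1
g^(4)(0) = -7
g^(5)(0) = 5
g^(6)(0) = 145
Dividing each by k! gives the coefficients c_0, ..., c_6.

29*w^6/144 + w^5/24 - 7*w^4/24 - w^3/6 + w^2/2 + w + 1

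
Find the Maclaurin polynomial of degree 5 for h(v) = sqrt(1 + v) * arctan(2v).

6389*v^5/960 - 29*v^4/24 - 35*v^3/12 + v^2 + 2*v

Write out both Maclaurin series and multiply, keeping only the needed powers.
h(0) = 0
h′(0) = 2
h′′(0) = 2
h′′′(0) = -35/2
h^(4)(0) = -29
h^(5)(0) = 6389/8
Then c_k = h^(k)(0)/k! gives each Taylor coefficient.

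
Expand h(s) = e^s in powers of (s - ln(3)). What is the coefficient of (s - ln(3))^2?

Use the known series and substitute for the argument.

3/2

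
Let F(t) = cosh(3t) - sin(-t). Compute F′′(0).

Combine the two series term by term.
The coefficient of t^2 in the expansion is 9/2, so F′′(0) = 2! * (9/2) = 9.

9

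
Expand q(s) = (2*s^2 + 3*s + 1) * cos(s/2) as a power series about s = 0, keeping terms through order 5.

s^5/128 - 95*s^4/384 - 3*s^3/8 + 15*s^2/8 + 3*s + 1

Distribute the polynomial across the series and collect like powers.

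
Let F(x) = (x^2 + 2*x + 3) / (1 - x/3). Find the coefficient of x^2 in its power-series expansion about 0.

2

Shift and add copies of the series according to the polynomial's terms.
F(0) = 3
F′(0) = 3
F′′(0) = 4
So c_2 = F′′(0)/2! = 2.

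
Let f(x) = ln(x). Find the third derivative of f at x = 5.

2/125

From the series, [(x - 5)^3] f = 1/375; multiply by 3! = 6 to get 2/125.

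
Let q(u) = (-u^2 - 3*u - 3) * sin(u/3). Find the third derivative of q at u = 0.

Multiply each power in the prefactor through the base expansion.
From the series, [u^3] q = -17/54; multiply by 3! = 6 to get -17/9.

-17/9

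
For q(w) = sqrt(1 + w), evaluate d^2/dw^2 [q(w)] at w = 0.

-1/4

Apply the Taylor formula c_k = f^(k)(a)/k!.
From the series, [w^2] q = -1/8; multiply by 2! = 2 to get -1/4.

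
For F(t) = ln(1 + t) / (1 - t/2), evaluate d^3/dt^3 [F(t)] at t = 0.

2

Multiply the two series term by term and collect like powers.
The coefficient of t^3 in the expansion is 1/3, so F′′′(0) = 3! * (1/3) = 2.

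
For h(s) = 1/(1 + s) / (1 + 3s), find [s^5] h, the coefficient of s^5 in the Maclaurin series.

Multiply the two series term by term and collect like powers.
So c_5 = h^(5)(0)/5! = -364.

-364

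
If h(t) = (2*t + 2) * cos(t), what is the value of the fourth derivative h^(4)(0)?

2

Shift and add copies of the series according to the polynomial's terms.
From the series, [t^4] h = 1/12; multiply by 4! = 24 to get 2.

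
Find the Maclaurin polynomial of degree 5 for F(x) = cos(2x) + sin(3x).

81*x^5/40 + 2*x^4/3 - 9*x^3/2 - 2*x^2 + 3*x + 1

Add the two expansions coefficient-wise.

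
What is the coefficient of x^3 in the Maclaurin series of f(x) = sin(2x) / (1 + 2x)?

20/3

Take the Cauchy product of the two expansions.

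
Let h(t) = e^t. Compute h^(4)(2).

From the series, [(t - 2)^4] h = e^(2)/24; multiply by 4! = 24 to get e^(2).

e^(2)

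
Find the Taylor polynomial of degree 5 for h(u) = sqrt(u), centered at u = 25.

7*(u - 25)^5/500000000 - (u - 25)^4/2000000 + (u - 25)^3/50000 - (u - 25)^2/1000 + (u - 25)/10 + 5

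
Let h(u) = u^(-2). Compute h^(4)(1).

Compute the successive derivatives at the expansion point and divide by k!.
The coefficient of (u - 1)^4 in the expansion is 5, so h^(4)(1) = 4! * (5) = 120.

120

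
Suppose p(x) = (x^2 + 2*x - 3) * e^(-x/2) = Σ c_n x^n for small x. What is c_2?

Shift and add copies of the series according to the polynomial's terms.
p(0) = -3
p′(0) = 7/2
p′′(0) = -3/4

-3/8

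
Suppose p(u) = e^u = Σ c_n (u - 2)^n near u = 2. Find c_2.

e^(2)/2

Differentiate repeatedly and evaluate at the center.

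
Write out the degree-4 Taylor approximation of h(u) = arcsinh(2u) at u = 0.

-4*u^3/3 + 2*u

h(0) = 0
h′(0) = 2
h′′(0) = 0
h′′′(0) = -8
h^(4)(0) = 0
The Taylor polynomial is Σ h^(k)(0)/k! · u^k.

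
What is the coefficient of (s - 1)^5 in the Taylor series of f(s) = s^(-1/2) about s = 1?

Differentiate repeatedly and evaluate at the center.
f(1) = 1
f′(1) = -1/2
f′′(1) = 3/4
f′′′(1) = -15/8
f^(4)(1) = 105/16
f^(5)(1) = -945/32
So c_5 = f^(5)(1)/5! = -63/256.

-63/256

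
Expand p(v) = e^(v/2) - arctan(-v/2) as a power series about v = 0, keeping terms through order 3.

Combine the two series term by term.
[v^0] = 1;  [v^1] = 1;  [v^2] = 1/8;  [v^3] = -1/48.

-v^3/48 + v^2/8 + v + 1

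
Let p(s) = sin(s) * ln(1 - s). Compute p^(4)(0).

Expand each factor separately, then convolve coefficients.
The coefficient of s^4 in the expansion is -1/6, so p^(4)(0) = 4! * (-1/6) = -4.

-4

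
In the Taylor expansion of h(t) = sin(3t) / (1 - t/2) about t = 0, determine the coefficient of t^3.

Take the Cauchy product of the two expansions.
h(0) = 0
h′(0) = 3
h′′(0) = 3
h′′′(0) = -45/2
So c_3 = h′′′(0)/3! = -15/4.

-15/4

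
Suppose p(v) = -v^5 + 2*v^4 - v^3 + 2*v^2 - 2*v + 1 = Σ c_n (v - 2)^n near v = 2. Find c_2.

c_2 = p′′(2)/2! = -36.

-36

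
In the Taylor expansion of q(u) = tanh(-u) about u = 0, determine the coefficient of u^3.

Apply the Taylor formula c_k = f^(k)(a)/k!.
[u^0] = 0;  [u^1] = -1;  [u^2] = 0;  [u^3] = 1/3.

1/3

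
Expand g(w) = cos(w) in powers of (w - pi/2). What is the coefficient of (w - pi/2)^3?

1/6

c_3 = g′′′(pi/2)/3! = 1/6.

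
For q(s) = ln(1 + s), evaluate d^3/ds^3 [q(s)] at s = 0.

The coefficient of s^3 in the expansion is 1/3, so q′′′(0) = 3! * (1/3) = 2.

2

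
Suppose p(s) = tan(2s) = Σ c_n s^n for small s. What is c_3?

8/3

p(0) = 0
p′(0) = 2
p′′(0) = 0
p′′′(0) = 16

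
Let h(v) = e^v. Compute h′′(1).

From the series, [(v - 1)^2] h = e/2; multiply by 2! = 2 to get e.

e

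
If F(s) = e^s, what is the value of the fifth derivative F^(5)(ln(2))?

Apply the Taylor formula c_k = f^(k)(a)/k!.
The coefficient of (s - ln(2))^5 in the expansion is 1/60, so F^(5)(ln(2)) = 5! * (1/60) = 2.

2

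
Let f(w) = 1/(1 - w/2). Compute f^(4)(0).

3/2

Compute the successive derivatives at the expansion point and divide by k!.
The coefficient of w^4 in the expansion is 1/16, so f^(4)(0) = 4! * (1/16) = 3/2.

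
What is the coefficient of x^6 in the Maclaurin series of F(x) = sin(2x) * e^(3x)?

-23/20

Multiply the two series term by term and collect like powers.
F(0) = 0
F′(0) = 2
F′′(0) = 12
F′′′(0) = 46
F^(4)(0) = 120
F^(5)(0) = 122
F^(6)(0) = -828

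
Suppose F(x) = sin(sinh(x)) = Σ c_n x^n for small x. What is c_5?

-1/15

Plug the Maclaurin series of the inner function into that of the outer and collect terms.
So c_5 = F^(5)(0)/5! = -1/15.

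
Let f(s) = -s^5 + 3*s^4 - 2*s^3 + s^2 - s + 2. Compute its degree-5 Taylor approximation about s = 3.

Apply the Taylor formula c_k = f^(k)(a)/k!.
f(3) = -46
f′(3) = -130
f′′(3) = -250
f′′′(3) = -336
f^(4)(3) = -288
f^(5)(3) = -120

-(s - 3)^5 - 12*(s - 3)^4 - 56*(s - 3)^3 - 125*(s - 3)^2 - 130*(s - 3) - 46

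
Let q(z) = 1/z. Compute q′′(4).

Differentiate repeatedly and evaluate at the center.
From the series, [(z - 4)^2] q = 1/64; multiply by 2! = 2 to get 1/32.

1/32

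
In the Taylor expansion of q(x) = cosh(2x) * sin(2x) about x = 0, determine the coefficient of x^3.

Write out both Maclaurin series and multiply, keeping only the needed powers.
q(0) = 0
q′(0) = 2
q′′(0) = 0
q′′′(0) = 16
Then c_k = q^(k)(0)/k! gives each Taylor coefficient.

8/3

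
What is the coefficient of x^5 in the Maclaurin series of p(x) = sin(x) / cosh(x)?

3/10

Write the quotient as an unknown series and match coefficients against numerator = denominator · series.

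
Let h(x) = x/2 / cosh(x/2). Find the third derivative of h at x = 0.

Divide the numerator series by the denominator series (power-series long division).
From the series, [x^3] h = -1/16; multiply by 3! = 6 to get -3/8.

-3/8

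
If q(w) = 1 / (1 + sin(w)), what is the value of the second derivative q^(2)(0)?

Expand as Σ (-1)^k u^k with u equal to the inner function's series.
The coefficient of w^2 in the expansion is 1, so q′′(0) = 2! * (1) = 2.

2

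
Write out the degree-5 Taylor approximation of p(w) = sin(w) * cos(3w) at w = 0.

62*w^5/15 - 14*w^3/3 + w

Multiply the two series term by term and collect like powers.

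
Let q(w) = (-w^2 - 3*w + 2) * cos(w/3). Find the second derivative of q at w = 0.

-20/9

Shift and add copies of the series according to the polynomial's terms.
The coefficient of w^2 in the expansion is -10/9, so q′′(0) = 2! * (-10/9) = -20/9.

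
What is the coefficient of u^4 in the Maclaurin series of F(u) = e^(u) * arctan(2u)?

-7/3

Expand each factor separately, then convolve coefficients.
[u^0] = 0;  [u^1] = 2;  [u^2] = 2;  [u^3] = -5/3;  [u^4] = -7/3.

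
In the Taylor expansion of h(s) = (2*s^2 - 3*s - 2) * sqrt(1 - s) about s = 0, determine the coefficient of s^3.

-1/2

Shift and add copies of the series according to the polynomial's terms.
h(0) = -2
h′(0) = -2
h′′(0) = 15/2
h′′′(0) = -3
The Taylor polynomial is Σ h^(k)(0)/k! · s^k.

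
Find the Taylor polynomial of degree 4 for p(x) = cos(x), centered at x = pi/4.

Differentiate repeatedly and evaluate at the center.
p(pi/4) = sqrt(2)/2
p′(pi/4) = -sqrt(2)/2
p′′(pi/4) = -sqrt(2)/2
p′′′(pi/4) = sqrt(2)/2
p^(4)(pi/4) = sqrt(2)/2

sqrt(2)*(x - pi/4)^4/48 + sqrt(2)*(x - pi/4)^3/12 - sqrt(2)*(x - pi/4)^2/4 - sqrt(2)*(x - pi/4)/2 + sqrt(2)/2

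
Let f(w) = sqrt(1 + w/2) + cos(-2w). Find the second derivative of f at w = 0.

-65/16

Expand each term separately and add.
The coefficient of w^2 in the expansion is -65/32, so f′′(0) = 2! * (-65/32) = -65/16.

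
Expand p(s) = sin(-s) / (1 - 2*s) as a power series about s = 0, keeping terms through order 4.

-23*s^4/3 - 23*s^3/6 - 2*s^2 - s

Expand 1/(denominator) as a geometric series and multiply by the numerator's series.
p(0) = 0
p′(0) = -1
p′′(0) = -4
p′′′(0) = -23
p^(4)(0) = -184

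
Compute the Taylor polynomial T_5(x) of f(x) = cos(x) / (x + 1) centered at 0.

-13*x^5/24 + 13*x^4/24 - x^3/2 + x^2/2 - x + 1

Expand 1/(denominator) as a geometric series and multiply by the numerator's series.
[x^0] = 1;  [x^1] = -1;  [x^2] = 1/2;  [x^3] = -1/2;  [x^4] = 13/24;  [x^5] = -13/24.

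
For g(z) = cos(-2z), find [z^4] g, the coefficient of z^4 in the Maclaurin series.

2/3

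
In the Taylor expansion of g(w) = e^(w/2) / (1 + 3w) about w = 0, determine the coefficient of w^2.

Write out both Maclaurin series and multiply, keeping only the needed powers.
g(0) = 1
g′(0) = -5/2
g′′(0) = 61/4

61/8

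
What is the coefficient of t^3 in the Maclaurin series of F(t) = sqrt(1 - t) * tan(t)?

Write out both Maclaurin series and multiply, keeping only the needed powers.

5/24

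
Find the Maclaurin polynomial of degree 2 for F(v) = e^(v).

v^2/2 + v + 1

Apply the Taylor formula c_k = f^(k)(a)/k!.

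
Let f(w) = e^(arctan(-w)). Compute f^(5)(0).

-5

Let u equal the inner series; expand the outer function in u and truncate.
The coefficient of w^5 in the expansion is -1/24, so f^(5)(0) = 5! * (-1/24) = -5.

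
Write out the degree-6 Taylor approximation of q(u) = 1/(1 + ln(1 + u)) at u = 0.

3289*u^6/360 - 347*u^5/60 + 11*u^4/3 - 7*u^3/3 + 3*u^2/2 - u + 1

Let u equal the inner series; expand the outer function in u and truncate.
q(0) = 1
q′(0) = -1
q′′(0) = 3
q′′′(0) = -14
q^(4)(0) = 88
q^(5)(0) = -694
q^(6)(0) = 6578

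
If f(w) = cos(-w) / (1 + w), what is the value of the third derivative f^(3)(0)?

Expand each factor separately, then convolve coefficients.
The coefficient of w^3 in the expansion is -1/2, so f′′′(0) = 3! * (-1/2) = -3.

-3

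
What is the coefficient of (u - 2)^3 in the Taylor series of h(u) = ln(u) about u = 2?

1/24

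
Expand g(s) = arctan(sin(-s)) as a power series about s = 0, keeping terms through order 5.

-3*s^5/8 + s^3/2 - s

Let u equal the inner series; expand the outer function in u and truncate.
g(0) = 0
g′(0) = -1
g′′(0) = 0
g′′′(0) = 3
g^(4)(0) = 0
g^(5)(0) = -45
Then c_k = g^(k)(0)/k! gives each Taylor coefficient.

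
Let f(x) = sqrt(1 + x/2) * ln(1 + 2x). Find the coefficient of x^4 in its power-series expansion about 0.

-625/192

Write out both Maclaurin series and multiply, keeping only the needed powers.
f(0) = 0
f′(0) = 2
f′′(0) = -3
f′′′(0) = 101/8
f^(4)(0) = -625/8
The Taylor polynomial is Σ f^(k)(0)/k! · x^k.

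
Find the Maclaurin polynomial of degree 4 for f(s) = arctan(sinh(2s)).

Substitute the inner expansion into the outer series and collect powers.
[s^0] = 0;  [s^1] = 2;  [s^2] = 0;  [s^3] = -4/3;  [s^4] = 0.

-4*s^3/3 + 2*s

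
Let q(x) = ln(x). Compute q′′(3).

-1/9

From the series, [(x - 3)^2] q = -1/18; multiply by 2! = 2 to get -1/9.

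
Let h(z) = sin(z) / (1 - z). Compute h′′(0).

Expand 1/(denominator) as a geometric series and multiply by the numerator's series.
From the series, [z^2] h = 1; multiply by 2! = 2 to get 2.

2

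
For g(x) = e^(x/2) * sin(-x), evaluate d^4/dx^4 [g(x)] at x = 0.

3/2

Multiply the two series term by term and collect like powers.
The coefficient of x^4 in the expansion is 1/16, so g^(4)(0) = 4! * (1/16) = 3/2.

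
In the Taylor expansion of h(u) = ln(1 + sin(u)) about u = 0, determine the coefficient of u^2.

-1/2

Compose series: expand the inner function first, then feed it into the outer expansion.
h(0) = 0
h′(0) = 1
h′′(0) = -1
So c_2 = h′′(0)/2! = -1/2.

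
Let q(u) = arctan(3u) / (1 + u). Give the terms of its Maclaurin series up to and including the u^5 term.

Take the Cauchy product of the two expansions.
q(0) = 0
q′(0) = 3
q′′(0) = -6
q′′′(0) = -36
q^(4)(0) = 144
q^(5)(0) = 5112
Dividing each by k! gives the coefficients c_0, ..., c_5.

213*u^5/5 + 6*u^4 - 6*u^3 - 3*u^2 + 3*u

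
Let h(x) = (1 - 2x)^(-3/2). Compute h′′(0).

15

Compute the successive derivatives at the expansion point and divide by k!.
From the series, [x^2] h = 15/2; multiply by 2! = 2 to get 15.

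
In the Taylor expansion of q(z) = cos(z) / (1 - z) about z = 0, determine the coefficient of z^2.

Write out both Maclaurin series and multiply, keeping only the needed powers.
q(0) = 1
q′(0) = 1
q′′(0) = 1
The Taylor polynomial is Σ q^(k)(0)/k! · z^k.

1/2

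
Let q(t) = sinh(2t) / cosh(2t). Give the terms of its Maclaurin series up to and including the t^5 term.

64*t^5/15 - 8*t^3/3 + 2*t

Write the quotient as an unknown series and match coefficients against numerator = denominator · series.
q(0) = 0
q′(0) = 2
q′′(0) = 0
q′′′(0) = -16
q^(4)(0) = 0
q^(5)(0) = 512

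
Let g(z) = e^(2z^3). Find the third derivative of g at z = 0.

The coefficient of z^3 in the expansion is 2, so g′′′(0) = 3! * (2) = 12.

12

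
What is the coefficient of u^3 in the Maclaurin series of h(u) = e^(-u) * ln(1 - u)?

Write out both Maclaurin series and multiply, keeping only the needed powers.
[u^0] = 0;  [u^1] = -1;  [u^2] = 1/2;  [u^3] = -1/3.

-1/3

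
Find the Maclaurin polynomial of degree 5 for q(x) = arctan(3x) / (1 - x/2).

Expand each factor separately, then convolve coefficients.
q(0) = 0
q′(0) = 3
q′′(0) = 3
q′′′(0) = -99/2
q^(4)(0) = -99
q^(5)(0) = 11169/2
The Taylor polynomial is Σ q^(k)(0)/k! · x^k.

3723*x^5/80 - 33*x^4/8 - 33*x^3/4 + 3*x^2/2 + 3*x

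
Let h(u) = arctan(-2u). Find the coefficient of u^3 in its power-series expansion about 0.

c_3 = h′′′(0)/3! = 8/3.

8/3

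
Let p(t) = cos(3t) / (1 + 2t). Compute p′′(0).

Expand each factor separately, then convolve coefficients.
The coefficient of t^2 in the expansion is -1/2, so p′′(0) = 2! * (-1/2) = -1.

-1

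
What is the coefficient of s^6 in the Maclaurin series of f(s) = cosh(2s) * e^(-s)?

Write out both Maclaurin series and multiply, keeping only the needed powers.
f(0) = 1
f′(0) = -1
f′′(0) = 5
f′′′(0) = -13
f^(4)(0) = 41
f^(5)(0) = -121
f^(6)(0) = 365
Then c_k = f^(k)(0)/k! gives each Taylor coefficient.

73/144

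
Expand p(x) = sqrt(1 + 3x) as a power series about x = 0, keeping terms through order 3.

27*x^3/16 - 9*x^2/8 + 3*x/2 + 1

[x^0] = 1;  [x^1] = 3/2;  [x^2] = -9/8;  [x^3] = 27/16.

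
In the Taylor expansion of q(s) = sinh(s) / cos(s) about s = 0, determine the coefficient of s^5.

3/10

Write the quotient as an unknown series and match coefficients against numerator = denominator · series.
q(0) = 0
q′(0) = 1
q′′(0) = 0
q′′′(0) = 4
q^(4)(0) = 0
q^(5)(0) = 36
The Taylor polynomial is Σ q^(k)(0)/k! · s^k.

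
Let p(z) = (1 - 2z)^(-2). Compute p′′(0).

The coefficient of z^2 in the expansion is 12, so p′′(0) = 2! * (12) = 24.

24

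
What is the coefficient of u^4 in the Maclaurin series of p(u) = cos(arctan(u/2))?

Plug the Maclaurin series of the inner function into that of the outer and collect terms.
p(0) = 1
p′(0) = 0
p′′(0) = -1/4
p′′′(0) = 0
p^(4)(0) = 9/16
Dividing each by k! gives the coefficients c_0, ..., c_4.

3/128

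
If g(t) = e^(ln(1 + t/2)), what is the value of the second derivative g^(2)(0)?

0

Compose series: expand the inner function first, then feed it into the outer expansion.
The coefficient of t^2 in the expansion is 0, so g′′(0) = 2! * (0) = 0.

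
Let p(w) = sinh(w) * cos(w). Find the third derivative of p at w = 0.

Take the Cauchy product of the two expansions.
The coefficient of w^3 in the expansion is -1/3, so p′′′(0) = 3! * (-1/3) = -2.

-2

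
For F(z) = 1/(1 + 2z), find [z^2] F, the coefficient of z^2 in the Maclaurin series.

4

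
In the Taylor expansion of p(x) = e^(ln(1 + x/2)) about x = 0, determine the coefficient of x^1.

Plug the Maclaurin series of the inner function into that of the outer and collect terms.
p(0) = 1
p′(0) = 1/2
So c_1 = p′(0)/1! = 1/2.

1/2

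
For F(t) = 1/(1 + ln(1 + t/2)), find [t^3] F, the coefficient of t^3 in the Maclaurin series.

-7/24

Let u equal the inner series; expand the outer function in u and truncate.
F(0) = 1
F′(0) = -1/2
F′′(0) = 3/4
F′′′(0) = -7/4
So c_3 = F′′′(0)/3! = -7/24.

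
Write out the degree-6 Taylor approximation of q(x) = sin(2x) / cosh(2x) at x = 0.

48*x^5/5 - 16*x^3/3 + 2*x

Invert the denominator's series and multiply.
q(0) = 0
q′(0) = 2
q′′(0) = 0
q′′′(0) = -32
q^(4)(0) = 0
q^(5)(0) = 1152
q^(6)(0) = 0
The Taylor polynomial is Σ q^(k)(0)/k! · x^k.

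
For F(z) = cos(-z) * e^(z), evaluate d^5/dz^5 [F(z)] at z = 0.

-4

Multiply the two series term by term and collect like powers.
The coefficient of z^5 in the expansion is -1/30, so F^(5)(0) = 5! * (-1/30) = -4.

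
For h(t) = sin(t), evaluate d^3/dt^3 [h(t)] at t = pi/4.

The coefficient of (t - pi/4)^3 in the expansion is -sqrt(2)/12, so h′′′(pi/4) = 3! * (-sqrt(2)/12) = -sqrt(2)/2.

-sqrt(2)/2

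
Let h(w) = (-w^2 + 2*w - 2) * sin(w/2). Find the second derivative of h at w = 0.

Distribute the polynomial across the series and collect like powers.
The coefficient of w^2 in the expansion is 1, so h′′(0) = 2! * (1) = 2.

2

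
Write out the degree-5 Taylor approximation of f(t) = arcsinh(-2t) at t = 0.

-12*t^5/5 + 4*t^3/3 - 2*t

Compute the successive derivatives at the expansion point and divide by k!.
[t^0] = 0;  [t^1] = -2;  [t^2] = 0;  [t^3] = 4/3;  [t^4] = 0;  [t^5] = -12/5.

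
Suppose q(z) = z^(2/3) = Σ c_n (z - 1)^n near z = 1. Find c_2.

-1/9

q(1) = 1
q′(1) = 2/3
q′′(1) = -2/9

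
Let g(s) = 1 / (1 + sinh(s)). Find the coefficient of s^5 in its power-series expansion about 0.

-181/120

Write 1/(1+u) = 1 - u + u^2 - u^3 + ... and substitute the series for u.
g(0) = 1
g′(0) = -1
g′′(0) = 2
g′′′(0) = -7
g^(4)(0) = 32
g^(5)(0) = -181
So c_5 = g^(5)(0)/5! = -181/120.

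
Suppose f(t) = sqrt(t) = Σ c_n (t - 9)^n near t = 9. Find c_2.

f(9) = 3
f′(9) = 1/6
f′′(9) = -1/108

-1/216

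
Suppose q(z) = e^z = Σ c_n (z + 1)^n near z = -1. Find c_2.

q(-1) = e^(-1)
q′(-1) = e^(-1)
q′′(-1) = e^(-1)

e^(-1)/2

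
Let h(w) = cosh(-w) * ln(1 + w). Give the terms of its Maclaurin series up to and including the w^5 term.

Multiply the two series term by term and collect like powers.
h(0) = 0
h′(0) = 1
h′′(0) = -1
h′′′(0) = 5
h^(4)(0) = -12
h^(5)(0) = 49
The Taylor polynomial is Σ h^(k)(0)/k! · w^k.

49*w^5/120 - w^4/2 + 5*w^3/6 - w^2/2 + w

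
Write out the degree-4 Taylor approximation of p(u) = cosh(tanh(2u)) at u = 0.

Substitute the inner expansion into the outer series and collect powers.
p(0) = 1
p′(0) = 0
p′′(0) = 4
p′′′(0) = 0
p^(4)(0) = -112

-14*u^4/3 + 2*u^2 + 1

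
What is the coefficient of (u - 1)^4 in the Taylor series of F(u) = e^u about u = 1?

e/24

F(1) = e
F′(1) = e
F′′(1) = e
F′′′(1) = e
F^(4)(1) = e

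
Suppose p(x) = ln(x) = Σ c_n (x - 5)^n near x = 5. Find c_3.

1/375

p(5) = ln(5)
p′(5) = 1/5
p′′(5) = -1/25
p′′′(5) = 2/125
So c_3 = p′′′(5)/3! = 1/375.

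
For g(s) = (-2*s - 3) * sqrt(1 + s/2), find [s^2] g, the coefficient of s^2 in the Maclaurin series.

-13/32

Distribute the polynomial across the series and collect like powers.
g(0) = -3
g′(0) = -11/4
g′′(0) = -13/16
Dividing each by k! gives the coefficients c_0, ..., c_2.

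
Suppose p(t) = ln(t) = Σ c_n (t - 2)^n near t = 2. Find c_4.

[(t - 2)^0] = ln(2);  [(t - 2)^1] = 1/2;  [(t - 2)^2] = -1/8;  [(t - 2)^3] = 1/24;  [(t - 2)^4] = -1/64.
So c_4 = p^(4)(2)/4! = -1/64.

-1/64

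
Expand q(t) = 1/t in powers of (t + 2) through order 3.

-(t + 2)^3/16 - (t + 2)^2/8 - (t + 2)/4 - 1/2

q(-2) = -1/2
q′(-2) = -1/4
q′′(-2) = -1/4
q′′′(-2) = -3/8
The Taylor polynomial is Σ q^(k)(-2)/k! · (t + 2)^k.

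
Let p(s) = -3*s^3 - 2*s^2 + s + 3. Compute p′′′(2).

From the series, [(s - 2)^3] p = -3; multiply by 3! = 6 to get -18.

-18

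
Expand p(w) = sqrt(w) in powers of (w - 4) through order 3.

(w - 4)^3/512 - (w - 4)^2/64 + (w - 4)/4 + 2

Differentiate repeatedly and evaluate at the center.
p(4) = 2
p′(4) = 1/4
p′′(4) = -1/32
p′′′(4) = 3/256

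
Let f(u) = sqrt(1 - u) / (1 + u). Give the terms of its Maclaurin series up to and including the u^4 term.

179*u^4/128 - 23*u^3/16 + 11*u^2/8 - 3*u/2 + 1

Expand each factor separately, then convolve coefficients.
[u^0] = 1;  [u^1] = -3/2;  [u^2] = 11/8;  [u^3] = -23/16;  [u^4] = 179/128.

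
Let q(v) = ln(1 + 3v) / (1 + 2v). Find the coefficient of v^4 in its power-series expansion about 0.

Expand each factor separately, then convolve coefficients.
q(0) = 0
q′(0) = 3
q′′(0) = -21
q′′′(0) = 180
q^(4)(0) = -1926
So c_4 = q^(4)(0)/4! = -321/4.

-321/4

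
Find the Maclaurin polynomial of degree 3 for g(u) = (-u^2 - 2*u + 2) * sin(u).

-4*u^3/3 - 2*u^2 + 2*u

Multiply each power in the prefactor through the base expansion.
g(0) = 0
g′(0) = 2
g′′(0) = -4
g′′′(0) = -8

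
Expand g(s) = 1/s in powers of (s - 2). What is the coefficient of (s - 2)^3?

-1/16

g(2) = 1/2
g′(2) = -1/4
g′′(2) = 1/4
g′′′(2) = -3/8
The Taylor polynomial is Σ g^(k)(2)/k! · (s - 2)^k.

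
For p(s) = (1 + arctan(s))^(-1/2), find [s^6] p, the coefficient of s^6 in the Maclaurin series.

Substitute the inner expansion into the outer series and collect powers.
p(0) = 1
p′(0) = -1/2
p′′(0) = 3/4
p′′′(0) = -7/8
p^(4)(0) = 9/16
p^(5)(0) = -129/32
p^(6)(0) = 2427/64

809/15360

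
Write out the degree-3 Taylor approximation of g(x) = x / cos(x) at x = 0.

Divide the numerator series by the denominator series (power-series long division).

x^3/2 + x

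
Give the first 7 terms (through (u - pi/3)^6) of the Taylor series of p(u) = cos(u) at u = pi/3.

Compute the successive derivatives at the expansion point and divide by k!.

-(u - pi/3)^6/1440 - sqrt(3)*(u - pi/3)^5/240 + (u - pi/3)^4/48 + sqrt(3)*(u - pi/3)^3/12 - (u - pi/3)^2/4 - sqrt(3)*(u - pi/3)/2 + 1/2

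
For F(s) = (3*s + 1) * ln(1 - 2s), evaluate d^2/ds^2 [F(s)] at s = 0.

Distribute the polynomial across the series and collect like powers.
The coefficient of s^2 in the expansion is -8, so F′′(0) = 2! * (-8) = -16.

-16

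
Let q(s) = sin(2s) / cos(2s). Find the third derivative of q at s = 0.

Write the quotient as an unknown series and match coefficients against numerator = denominator · series.
From the series, [s^3] q = 8/3; multiply by 3! = 6 to get 16.

16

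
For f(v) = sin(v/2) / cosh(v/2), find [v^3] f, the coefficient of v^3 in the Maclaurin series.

Divide the numerator series by the denominator series (power-series long division).
f(0) = 0
f′(0) = 1/2
f′′(0) = 0
f′′′(0) = -1/2
Dividing each by k! gives the coefficients c_0, ..., c_3.

-1/12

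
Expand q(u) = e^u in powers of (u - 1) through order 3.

q(1) = e
q′(1) = e
q′′(1) = e
q′′′(1) = e
Dividing each by k! gives the coefficients c_0, ..., c_3.

e*(u - 1)^3/6 + e*(u - 1)^2/2 + e*(u - 1) + e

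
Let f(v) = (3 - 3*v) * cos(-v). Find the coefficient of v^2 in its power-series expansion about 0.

Multiply each power in the prefactor through the base expansion.

-3/2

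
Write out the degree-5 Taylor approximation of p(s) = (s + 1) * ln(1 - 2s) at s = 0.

Shift and add copies of the series according to the polynomial's terms.
p(0) = 0
p′(0) = -2
p′′(0) = -8
p′′′(0) = -28
p^(4)(0) = -160
p^(5)(0) = -1248
Dividing each by k! gives the coefficients c_0, ..., c_5.

-52*s^5/5 - 20*s^4/3 - 14*s^3/3 - 4*s^2 - 2*s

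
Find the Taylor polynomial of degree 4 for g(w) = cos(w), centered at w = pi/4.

sqrt(2)*(w - pi/4)^4/48 + sqrt(2)*(w - pi/4)^3/12 - sqrt(2)*(w - pi/4)^2/4 - sqrt(2)*(w - pi/4)/2 + sqrt(2)/2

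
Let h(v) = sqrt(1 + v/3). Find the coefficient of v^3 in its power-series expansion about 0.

1/432

c_3 = h′′′(0)/3! = 1/432.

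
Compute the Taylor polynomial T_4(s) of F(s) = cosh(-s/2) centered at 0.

F(0) = 1
F′(0) = 0
F′′(0) = 1/4
F′′′(0) = 0
F^(4)(0) = 1/16

s^4/384 + s^2/8 + 1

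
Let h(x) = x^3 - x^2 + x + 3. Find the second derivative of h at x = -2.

The coefficient of (x + 2)^2 in the expansion is -7, so h′′(-2) = 2! * (-7) = -14.

-14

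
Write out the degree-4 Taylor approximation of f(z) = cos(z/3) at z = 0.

f(0) = 1
f′(0) = 0
f′′(0) = -1/9
f′′′(0) = 0
f^(4)(0) = 1/81
Then c_k = f^(k)(0)/k! gives each Taylor coefficient.

z^4/1944 - z^2/18 + 1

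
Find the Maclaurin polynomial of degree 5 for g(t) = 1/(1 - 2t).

32*t^5 + 16*t^4 + 8*t^3 + 4*t^2 + 2*t + 1

g(0) = 1
g′(0) = 2
g′′(0) = 8
g′′′(0) = 48
g^(4)(0) = 384
g^(5)(0) = 3840
The Taylor polynomial is Σ g^(k)(0)/k! · t^k.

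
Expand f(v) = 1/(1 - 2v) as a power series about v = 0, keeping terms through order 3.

8*v^3 + 4*v^2 + 2*v + 1

f(0) = 1
f′(0) = 2
f′′(0) = 8
f′′′(0) = 48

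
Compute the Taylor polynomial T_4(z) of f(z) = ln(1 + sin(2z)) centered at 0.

Let u equal the inner series; expand the outer function in u and truncate.
f(0) = 0
f′(0) = 2
f′′(0) = -4
f′′′(0) = 8
f^(4)(0) = -32

-4*z^4/3 + 4*z^3/3 - 2*z^2 + 2*z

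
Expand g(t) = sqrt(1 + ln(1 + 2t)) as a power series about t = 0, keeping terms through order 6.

-22819*t^6/720 + 1609*t^5/120 - 143*t^4/24 + 17*t^3/6 - 3*t^2/2 + t + 1

Substitute the inner expansion into the outer series and collect powers.
g(0) = 1
g′(0) = 1
g′′(0) = -3
g′′′(0) = 17
g^(4)(0) = -143
g^(5)(0) = 1609
g^(6)(0) = -22819
The Taylor polynomial is Σ g^(k)(0)/k! · t^k.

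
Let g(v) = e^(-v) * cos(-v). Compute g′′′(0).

2

Take the Cauchy product of the two expansions.
The coefficient of v^3 in the expansion is 1/3, so g′′′(0) = 3! * (1/3) = 2.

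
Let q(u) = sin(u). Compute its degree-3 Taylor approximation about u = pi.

q(pi) = 0
q′(pi) = -1
q′′(pi) = 0
q′′′(pi) = 1
Dividing each by k! gives the coefficients c_0, ..., c_3.

(u - pi)^3/6 - (u - pi)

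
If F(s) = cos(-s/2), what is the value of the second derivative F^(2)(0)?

-1/4

From the series, [s^2] F = -1/8; multiply by 2! = 2 to get -1/4.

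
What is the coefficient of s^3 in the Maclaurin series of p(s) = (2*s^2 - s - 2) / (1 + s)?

-1

Multiply each power in the prefactor through the base expansion.
p(0) = -2
p′(0) = 1
p′′(0) = 2
p′′′(0) = -6
So c_3 = p′′′(0)/3! = -1.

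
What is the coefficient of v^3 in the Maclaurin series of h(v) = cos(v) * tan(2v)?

5/3

Multiply the two series term by term and collect like powers.
h(0) = 0
h′(0) = 2
h′′(0) = 0
h′′′(0) = 10
So c_3 = h′′′(0)/3! = 5/3.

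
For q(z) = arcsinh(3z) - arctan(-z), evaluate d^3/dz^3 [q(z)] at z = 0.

Combine the two series term by term.
The coefficient of z^3 in the expansion is -29/6, so q′′′(0) = 3! * (-29/6) = -29.

-29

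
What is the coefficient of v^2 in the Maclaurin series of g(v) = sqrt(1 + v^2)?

1/2

g(0) = 1
g′(0) = 0
g′′(0) = 1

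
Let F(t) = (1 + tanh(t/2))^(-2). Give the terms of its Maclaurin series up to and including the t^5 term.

-17*t^5/240 + 3*t^4/16 - 5*t^3/12 + 3*t^2/4 - t + 1

Plug the Maclaurin series of the inner function into that of the outer and collect terms.
[t^0] = 1;  [t^1] = -1;  [t^2] = 3/4;  [t^3] = -5/12;  [t^4] = 3/16;  [t^5] = -17/240.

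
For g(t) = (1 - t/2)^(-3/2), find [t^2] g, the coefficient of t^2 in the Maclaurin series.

c_2 = g′′(0)/2! = 15/32.

15/32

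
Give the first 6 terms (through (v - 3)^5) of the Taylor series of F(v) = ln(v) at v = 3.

(v - 3)^5/1215 - (v - 3)^4/324 + (v - 3)^3/81 - (v - 3)^2/18 + (v - 3)/3 + ln(3)

F(3) = ln(3)
F′(3) = 1/3
F′′(3) = -1/9
F′′′(3) = 2/27
F^(4)(3) = -2/27
F^(5)(3) = 8/81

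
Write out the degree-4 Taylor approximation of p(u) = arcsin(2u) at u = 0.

4*u^3/3 + 2*u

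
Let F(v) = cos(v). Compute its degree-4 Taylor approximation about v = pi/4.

F(pi/4) = sqrt(2)/2
F′(pi/4) = -sqrt(2)/2
F′′(pi/4) = -sqrt(2)/2
F′′′(pi/4) = sqrt(2)/2
F^(4)(pi/4) = sqrt(2)/2
Dividing each by k! gives the coefficients c_0, ..., c_4.

sqrt(2)*(v - pi/4)^4/48 + sqrt(2)*(v - pi/4)^3/12 - sqrt(2)*(v - pi/4)^2/4 - sqrt(2)*(v - pi/4)/2 + sqrt(2)/2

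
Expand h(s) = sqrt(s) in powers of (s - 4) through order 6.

Apply the Taylor formula c_k = f^(k)(a)/k!.

-21*(s - 4)^6/2097152 + 7*(s - 4)^5/131072 - 5*(s - 4)^4/16384 + (s - 4)^3/512 - (s - 4)^2/64 + (s - 4)/4 + 2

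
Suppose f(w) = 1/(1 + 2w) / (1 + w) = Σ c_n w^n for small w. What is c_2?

Multiply the two series term by term and collect like powers.

7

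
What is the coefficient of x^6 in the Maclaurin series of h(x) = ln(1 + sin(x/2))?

-1/2880

Substitute the inner expansion into the outer series and collect powers.
[x^0] = 0;  [x^1] = 1/2;  [x^2] = -1/8;  [x^3] = 1/48;  [x^4] = -1/192;  [x^5] = 1/768;  [x^6] = -1/2880.
So c_6 = h^(6)(0)/6! = -1/2880.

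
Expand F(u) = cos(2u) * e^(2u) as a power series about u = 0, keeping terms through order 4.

Take the Cauchy product of the two expansions.
F(0) = 1
F′(0) = 2
F′′(0) = 0
F′′′(0) = -16
F^(4)(0) = -64

-8*u^4/3 - 8*u^3/3 + 2*u + 1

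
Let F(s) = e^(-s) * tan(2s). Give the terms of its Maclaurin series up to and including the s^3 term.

Multiply the two series term by term and collect like powers.
F(0) = 0
F′(0) = 2
F′′(0) = -4
F′′′(0) = 22

11*s^3/3 - 2*s^2 + 2*s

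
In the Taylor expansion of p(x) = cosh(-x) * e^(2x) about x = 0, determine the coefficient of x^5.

61/60

Write out both Maclaurin series and multiply, keeping only the needed powers.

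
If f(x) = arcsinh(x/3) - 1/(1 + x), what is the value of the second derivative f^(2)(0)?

-2

Combine the two series term by term.
The coefficient of x^2 in the expansion is -1, so f′′(0) = 2! * (-1) = -2.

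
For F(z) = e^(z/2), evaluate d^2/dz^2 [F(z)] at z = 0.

1/4

The coefficient of z^2 in the expansion is 1/8, so F′′(0) = 2! * (1/8) = 1/4.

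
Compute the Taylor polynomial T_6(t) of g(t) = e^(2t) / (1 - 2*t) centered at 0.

7828*t^6/45 + 1304*t^5/15 + 130*t^4/3 + 64*t^3/3 + 10*t^2 + 4*t + 1

Multiply the numerator's expansion by the denominator's geometric series.
g(0) = 1
g′(0) = 4
g′′(0) = 20
g′′′(0) = 128
g^(4)(0) = 1040
g^(5)(0) = 10432
g^(6)(0) = 125248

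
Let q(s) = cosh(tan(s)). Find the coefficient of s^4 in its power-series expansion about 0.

Substitute the inner expansion into the outer series and collect powers.
So c_4 = q^(4)(0)/4! = 3/8.

3/8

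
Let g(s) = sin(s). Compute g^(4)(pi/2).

Use the known series and substitute for the argument.
The coefficient of (s - pi/2)^4 in the expansion is 1/24, so g^(4)(pi/2) = 4! * (1/24) = 1.

1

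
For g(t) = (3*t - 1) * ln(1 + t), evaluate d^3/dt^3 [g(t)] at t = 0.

Multiply each power in the prefactor through the base expansion.
From the series, [t^3] g = -11/6; multiply by 3! = 6 to get -11.

-11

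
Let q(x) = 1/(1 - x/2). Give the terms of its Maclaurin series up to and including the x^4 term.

x^4/16 + x^3/8 + x^2/4 + x/2 + 1

Apply the Taylor formula c_k = f^(k)(a)/k!.
[x^0] = 1;  [x^1] = 1/2;  [x^2] = 1/4;  [x^3] = 1/8;  [x^4] = 1/16.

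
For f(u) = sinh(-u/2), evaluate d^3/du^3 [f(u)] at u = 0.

Compute the successive derivatives at the expansion point and divide by k!.
From the series, [u^3] f = -1/48; multiply by 3! = 6 to get -1/8.

-1/8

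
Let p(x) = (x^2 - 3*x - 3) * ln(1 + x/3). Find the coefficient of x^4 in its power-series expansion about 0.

-1/12

Shift and add copies of the series according to the polynomial's terms.
p(0) = 0
p′(0) = -1
p′′(0) = -5/3
p′′′(0) = 25/9
p^(4)(0) = -2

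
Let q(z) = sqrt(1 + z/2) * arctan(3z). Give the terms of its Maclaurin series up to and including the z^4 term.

Write out both Maclaurin series and multiply, keeping only the needed powers.
[z^0] = 0;  [z^1] = 3;  [z^2] = 3/4;  [z^3] = -291/32;  [z^4] = -285/128.

-285*z^4/128 - 291*z^3/32 + 3*z^2/4 + 3*z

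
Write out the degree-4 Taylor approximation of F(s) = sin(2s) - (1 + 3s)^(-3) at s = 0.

-1215*s^4 + 806*s^3/3 - 54*s^2 + 11*s - 1

Combine the two series term by term.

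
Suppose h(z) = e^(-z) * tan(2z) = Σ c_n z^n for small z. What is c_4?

-3

Expand each factor separately, then convolve coefficients.
[z^0] = 0;  [z^1] = 2;  [z^2] = -2;  [z^3] = 11/3;  [z^4] = -3.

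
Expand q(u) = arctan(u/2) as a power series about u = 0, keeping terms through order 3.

-u^3/24 + u/2

Apply the Taylor formula c_k = f^(k)(a)/k!.
[u^0] = 0;  [u^1] = 1/2;  [u^2] = 0;  [u^3] = -1/24.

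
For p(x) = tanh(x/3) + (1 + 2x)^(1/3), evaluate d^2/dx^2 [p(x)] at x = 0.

Add the two expansions coefficient-wise.
The coefficient of x^2 in the expansion is -4/9, so p′′(0) = 2! * (-4/9) = -8/9.

-8/9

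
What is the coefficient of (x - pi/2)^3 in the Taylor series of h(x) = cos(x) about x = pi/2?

1/6

h(pi/2) = 0
h′(pi/2) = -1
h′′(pi/2) = 0
h′′′(pi/2) = 1
So c_3 = h′′′(pi/2)/3! = 1/6.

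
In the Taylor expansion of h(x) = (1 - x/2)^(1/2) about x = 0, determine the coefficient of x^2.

h(0) = 1
h′(0) = -1/4
h′′(0) = -1/16
So c_2 = h′′(0)/2! = -1/32.

-1/32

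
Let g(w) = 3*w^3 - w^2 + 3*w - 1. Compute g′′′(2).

18

From the series, [(w - 2)^3] g = 3; multiply by 3! = 6 to get 18.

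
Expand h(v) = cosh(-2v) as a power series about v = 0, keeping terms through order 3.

h(0) = 1
h′(0) = 0
h′′(0) = 4
h′′′(0) = 0

2*v^2 + 1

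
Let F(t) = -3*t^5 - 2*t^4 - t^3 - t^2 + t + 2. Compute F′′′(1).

Use the known series and substitute for the argument.
The coefficient of (t - 1)^3 in the expansion is -39, so F′′′(1) = 3! * (-39) = -234.

-234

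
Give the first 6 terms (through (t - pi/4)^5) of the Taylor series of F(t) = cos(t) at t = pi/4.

-sqrt(2)*(t - pi/4)^5/240 + sqrt(2)*(t - pi/4)^4/48 + sqrt(2)*(t - pi/4)^3/12 - sqrt(2)*(t - pi/4)^2/4 - sqrt(2)*(t - pi/4)/2 + sqrt(2)/2

F(pi/4) = sqrt(2)/2
F′(pi/4) = -sqrt(2)/2
F′′(pi/4) = -sqrt(2)/2
F′′′(pi/4) = sqrt(2)/2
F^(4)(pi/4) = sqrt(2)/2
F^(5)(pi/4) = -sqrt(2)/2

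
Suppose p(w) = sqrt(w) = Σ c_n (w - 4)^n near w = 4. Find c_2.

Compute the successive derivatives at the expansion point and divide by k!.
[(w - 4)^0] = 2;  [(w - 4)^1] = 1/4;  [(w - 4)^2] = -1/64.

-1/64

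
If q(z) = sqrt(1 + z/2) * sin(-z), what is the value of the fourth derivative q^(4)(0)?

13/16

Multiply the two series term by term and collect like powers.
The coefficient of z^4 in the expansion is 13/384, so q^(4)(0) = 4! * (13/384) = 13/16.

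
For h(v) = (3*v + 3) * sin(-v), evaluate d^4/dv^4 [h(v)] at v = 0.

12

Distribute the polynomial across the series and collect like powers.
The coefficient of v^4 in the expansion is 1/2, so h^(4)(0) = 4! * (1/2) = 12.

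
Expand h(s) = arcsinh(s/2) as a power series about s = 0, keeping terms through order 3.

-s^3/48 + s/2

Differentiate repeatedly and evaluate at the center.
h(0) = 0
h′(0) = 1/2
h′′(0) = 0
h′′′(0) = -1/8
Dividing each by k! gives the coefficients c_0, ..., c_3.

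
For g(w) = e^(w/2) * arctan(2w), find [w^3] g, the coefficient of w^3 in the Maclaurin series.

Write out both Maclaurin series and multiply, keeping only the needed powers.
So c_3 = g′′′(0)/3! = -29/12.

-29/12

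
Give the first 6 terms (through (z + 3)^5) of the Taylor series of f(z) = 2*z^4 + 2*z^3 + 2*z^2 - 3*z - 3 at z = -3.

f(-3) = 132
f′(-3) = -177
f′′(-3) = 184
f′′′(-3) = -132
f^(4)(-3) = 48
f^(5)(-3) = 0

2*(z + 3)^4 - 22*(z + 3)^3 + 92*(z + 3)^2 - 177*(z + 3) + 132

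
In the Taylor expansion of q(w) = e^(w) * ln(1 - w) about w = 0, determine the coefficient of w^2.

-3/2

Write out both Maclaurin series and multiply, keeping only the needed powers.
So c_2 = q′′(0)/2! = -3/2.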